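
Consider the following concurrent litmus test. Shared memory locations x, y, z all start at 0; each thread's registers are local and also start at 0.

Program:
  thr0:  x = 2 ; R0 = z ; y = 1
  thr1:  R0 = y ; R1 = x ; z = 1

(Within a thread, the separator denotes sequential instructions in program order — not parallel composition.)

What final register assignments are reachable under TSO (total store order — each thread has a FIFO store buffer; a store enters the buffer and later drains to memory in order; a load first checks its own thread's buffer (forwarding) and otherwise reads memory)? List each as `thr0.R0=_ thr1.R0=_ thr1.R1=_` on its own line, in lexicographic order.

outcome vector order: (thr0.R0,thr1.R0,thr1.R1)
|TSO outcomes| = 5

thr0.R0=0 thr1.R0=0 thr1.R1=0
thr0.R0=0 thr1.R0=0 thr1.R1=2
thr0.R0=0 thr1.R0=1 thr1.R1=2
thr0.R0=1 thr1.R0=0 thr1.R1=0
thr0.R0=1 thr1.R0=0 thr1.R1=2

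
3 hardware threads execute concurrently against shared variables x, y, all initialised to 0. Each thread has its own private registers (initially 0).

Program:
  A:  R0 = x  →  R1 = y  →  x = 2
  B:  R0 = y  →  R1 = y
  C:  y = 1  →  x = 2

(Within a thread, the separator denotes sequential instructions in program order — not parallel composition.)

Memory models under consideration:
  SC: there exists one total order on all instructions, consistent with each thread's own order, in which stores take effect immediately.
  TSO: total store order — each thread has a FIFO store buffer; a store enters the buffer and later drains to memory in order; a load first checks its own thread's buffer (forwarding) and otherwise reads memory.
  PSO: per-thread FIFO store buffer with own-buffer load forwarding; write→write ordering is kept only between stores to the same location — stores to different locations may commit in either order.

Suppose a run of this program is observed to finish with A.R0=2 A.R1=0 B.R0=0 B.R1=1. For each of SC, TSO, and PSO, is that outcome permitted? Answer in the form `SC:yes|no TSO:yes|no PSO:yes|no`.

SC:no TSO:no PSO:yes

outcome vector order: (A.R0,A.R1,B.R0,B.R1)
under SC → <0 0 0 0> <0 0 0 1> <0 0 1 1> <0 1 0 0> <0 1 0 1> <0 1 1 1> <2 1 0 0> <2 1 0 1> <2 1 1 1>
under TSO → <0 0 0 0> <0 0 0 1> <0 0 1 1> <0 1 0 0> <0 1 0 1> <0 1 1 1> <2 1 0 0> <2 1 0 1> <2 1 1 1>
under PSO → <0 0 0 0> <0 0 0 1> <0 0 1 1> <0 1 0 0> <0 1 0 1> <0 1 1 1> <2 0 0 0> <2 0 0 1> <2 0 1 1> <2 1 0 0> <2 1 0 1> <2 1 1 1>
target <2 0 0 1> ∈ {PSO}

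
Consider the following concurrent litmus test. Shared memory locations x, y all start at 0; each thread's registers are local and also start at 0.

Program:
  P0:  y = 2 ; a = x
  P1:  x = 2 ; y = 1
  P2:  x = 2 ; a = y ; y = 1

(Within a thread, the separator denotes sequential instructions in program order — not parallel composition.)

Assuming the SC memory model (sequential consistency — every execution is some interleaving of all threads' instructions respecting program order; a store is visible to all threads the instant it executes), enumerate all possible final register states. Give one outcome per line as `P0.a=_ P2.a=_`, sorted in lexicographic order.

P0.a=0 P2.a=1
P0.a=0 P2.a=2
P0.a=2 P2.a=0
P0.a=2 P2.a=1
P0.a=2 P2.a=2

outcome vector order: (P0.a,P2.a)
|SC outcomes| = 5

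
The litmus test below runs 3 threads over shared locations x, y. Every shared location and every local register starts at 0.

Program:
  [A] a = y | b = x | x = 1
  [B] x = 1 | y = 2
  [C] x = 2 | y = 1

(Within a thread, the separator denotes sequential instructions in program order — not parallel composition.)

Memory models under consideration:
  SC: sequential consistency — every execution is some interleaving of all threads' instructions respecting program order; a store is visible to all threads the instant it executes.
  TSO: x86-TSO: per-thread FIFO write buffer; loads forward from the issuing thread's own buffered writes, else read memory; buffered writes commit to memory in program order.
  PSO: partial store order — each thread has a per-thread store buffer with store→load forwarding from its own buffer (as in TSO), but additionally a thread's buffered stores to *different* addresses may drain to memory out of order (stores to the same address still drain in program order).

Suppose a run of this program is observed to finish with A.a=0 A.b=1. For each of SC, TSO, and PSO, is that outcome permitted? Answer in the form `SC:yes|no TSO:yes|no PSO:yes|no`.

SC:yes TSO:yes PSO:yes

outcome vector order: (A.a,A.b)
[SC] allowed = {00 01 02 11 12 21 22}
[TSO] allowed = {00 01 02 11 12 21 22}
[PSO] allowed = {00 01 02 10 11 12 20 21 22}
target 01 ∈ {SC,TSO,PSO}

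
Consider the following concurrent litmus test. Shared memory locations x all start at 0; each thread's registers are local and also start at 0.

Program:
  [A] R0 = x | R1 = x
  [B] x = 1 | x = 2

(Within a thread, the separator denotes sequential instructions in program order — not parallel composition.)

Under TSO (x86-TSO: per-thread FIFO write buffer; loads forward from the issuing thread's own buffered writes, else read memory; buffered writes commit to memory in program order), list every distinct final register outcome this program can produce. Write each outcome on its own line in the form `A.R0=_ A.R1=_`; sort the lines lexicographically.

A.R0=0 A.R1=0
A.R0=0 A.R1=1
A.R0=0 A.R1=2
A.R0=1 A.R1=1
A.R0=1 A.R1=2
A.R0=2 A.R1=2

outcome vector order: (A.R0,A.R1)
|TSO outcomes| = 6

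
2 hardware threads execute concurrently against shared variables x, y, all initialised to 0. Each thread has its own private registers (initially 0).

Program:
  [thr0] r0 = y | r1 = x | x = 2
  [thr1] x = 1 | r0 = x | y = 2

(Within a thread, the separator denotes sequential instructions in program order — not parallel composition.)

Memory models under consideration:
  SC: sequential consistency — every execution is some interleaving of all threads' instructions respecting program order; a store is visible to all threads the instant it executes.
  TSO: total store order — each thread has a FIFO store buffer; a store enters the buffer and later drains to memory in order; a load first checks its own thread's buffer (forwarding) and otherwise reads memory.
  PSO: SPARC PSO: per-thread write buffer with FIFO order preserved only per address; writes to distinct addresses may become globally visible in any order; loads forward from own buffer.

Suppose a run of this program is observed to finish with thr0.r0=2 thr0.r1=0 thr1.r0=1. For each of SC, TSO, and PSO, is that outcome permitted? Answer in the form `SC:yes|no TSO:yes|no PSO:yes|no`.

SC:no TSO:no PSO:yes

outcome vector order: (thr0.r0,thr0.r1,thr1.r0)
[SC] allowed = {(0,0,1), (0,0,2), (0,1,1), (0,1,2), (2,1,1)}
[TSO] allowed = {(0,0,1), (0,0,2), (0,1,1), (0,1,2), (2,1,1)}
[PSO] allowed = {(0,0,1), (0,0,2), (0,1,1), (0,1,2), (2,0,1), (2,1,1)}
target (2,0,1) ∈ {PSO}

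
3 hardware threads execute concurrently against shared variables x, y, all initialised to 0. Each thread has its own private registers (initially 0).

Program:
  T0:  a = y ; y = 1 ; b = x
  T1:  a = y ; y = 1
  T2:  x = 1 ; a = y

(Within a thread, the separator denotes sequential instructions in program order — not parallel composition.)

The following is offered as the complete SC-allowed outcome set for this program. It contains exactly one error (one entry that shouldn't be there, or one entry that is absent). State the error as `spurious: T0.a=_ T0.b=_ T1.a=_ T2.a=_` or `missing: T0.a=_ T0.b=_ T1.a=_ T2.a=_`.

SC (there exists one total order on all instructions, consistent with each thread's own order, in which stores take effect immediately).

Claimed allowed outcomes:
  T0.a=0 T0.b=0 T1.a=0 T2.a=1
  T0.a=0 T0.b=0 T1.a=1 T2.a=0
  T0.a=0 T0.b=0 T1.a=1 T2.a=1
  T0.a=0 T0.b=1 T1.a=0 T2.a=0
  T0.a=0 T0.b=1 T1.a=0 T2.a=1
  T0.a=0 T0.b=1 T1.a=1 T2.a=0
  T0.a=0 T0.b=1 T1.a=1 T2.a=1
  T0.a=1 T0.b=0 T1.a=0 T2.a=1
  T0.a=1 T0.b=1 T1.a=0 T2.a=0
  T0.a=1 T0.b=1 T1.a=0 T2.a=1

spurious: T0.a=0 T0.b=0 T1.a=1 T2.a=0

outcome vector order: (T0.a,T0.b,T1.a,T2.a)
SC: 9 outcomes — {<0 0 0 1>; <0 0 1 1>; <0 1 0 0>; <0 1 0 1>; <0 1 1 0>; <0 1 1 1>; <1 0 0 1>; <1 1 0 0>; <1 1 0 1>}
claimed∖SC = {<0 0 1 0>}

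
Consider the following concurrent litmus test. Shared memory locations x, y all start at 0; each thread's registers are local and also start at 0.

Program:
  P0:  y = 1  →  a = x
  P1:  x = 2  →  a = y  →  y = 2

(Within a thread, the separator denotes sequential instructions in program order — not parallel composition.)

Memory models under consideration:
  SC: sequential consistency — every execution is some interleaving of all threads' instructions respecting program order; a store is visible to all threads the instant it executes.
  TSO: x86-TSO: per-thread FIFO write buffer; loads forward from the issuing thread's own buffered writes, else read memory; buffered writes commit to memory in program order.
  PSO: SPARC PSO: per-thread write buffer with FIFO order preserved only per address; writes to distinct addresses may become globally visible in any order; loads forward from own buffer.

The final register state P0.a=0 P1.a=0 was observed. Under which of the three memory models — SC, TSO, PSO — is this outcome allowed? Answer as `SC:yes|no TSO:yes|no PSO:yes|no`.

outcome vector order: (P0.a,P1.a)
SC (3): 01; 20; 21
TSO (4): 00; 01; 20; 21
PSO (4): 00; 01; 20; 21
target 00 ∈ {TSO,PSO}

SC:no TSO:yes PSO:yes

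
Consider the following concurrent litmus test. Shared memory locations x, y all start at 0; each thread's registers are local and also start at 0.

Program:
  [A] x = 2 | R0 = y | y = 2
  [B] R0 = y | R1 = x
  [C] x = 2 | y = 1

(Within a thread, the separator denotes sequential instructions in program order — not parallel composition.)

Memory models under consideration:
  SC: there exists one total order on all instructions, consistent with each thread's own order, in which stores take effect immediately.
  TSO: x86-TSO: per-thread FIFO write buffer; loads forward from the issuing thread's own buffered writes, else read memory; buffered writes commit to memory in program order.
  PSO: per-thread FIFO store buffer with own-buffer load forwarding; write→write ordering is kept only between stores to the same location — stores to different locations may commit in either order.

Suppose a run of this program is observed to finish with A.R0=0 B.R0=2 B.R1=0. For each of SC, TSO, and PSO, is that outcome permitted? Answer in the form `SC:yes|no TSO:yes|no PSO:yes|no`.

SC:no TSO:no PSO:yes

outcome vector order: (A.R0,B.R0,B.R1)
[SC] allowed = {0/0/0, 0/0/2, 0/1/2, 0/2/2, 1/0/0, 1/0/2, 1/1/2, 1/2/2}
[TSO] allowed = {0/0/0, 0/0/2, 0/1/2, 0/2/2, 1/0/0, 1/0/2, 1/1/2, 1/2/2}
[PSO] allowed = {0/0/0, 0/0/2, 0/1/0, 0/1/2, 0/2/0, 0/2/2, 1/0/0, 1/0/2, 1/1/0, 1/1/2, 1/2/0, 1/2/2}
target 0/2/0 ∈ {PSO}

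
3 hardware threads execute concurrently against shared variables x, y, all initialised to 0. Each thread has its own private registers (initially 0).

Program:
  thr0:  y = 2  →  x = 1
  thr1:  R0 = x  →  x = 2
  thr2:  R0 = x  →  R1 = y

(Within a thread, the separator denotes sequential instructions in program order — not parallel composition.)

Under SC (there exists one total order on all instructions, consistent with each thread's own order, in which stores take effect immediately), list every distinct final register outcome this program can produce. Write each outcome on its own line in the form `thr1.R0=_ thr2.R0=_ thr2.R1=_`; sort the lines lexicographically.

outcome vector order: (thr1.R0,thr2.R0,thr2.R1)
|SC outcomes| = 9

thr1.R0=0 thr2.R0=0 thr2.R1=0
thr1.R0=0 thr2.R0=0 thr2.R1=2
thr1.R0=0 thr2.R0=1 thr2.R1=2
thr1.R0=0 thr2.R0=2 thr2.R1=0
thr1.R0=0 thr2.R0=2 thr2.R1=2
thr1.R0=1 thr2.R0=0 thr2.R1=0
thr1.R0=1 thr2.R0=0 thr2.R1=2
thr1.R0=1 thr2.R0=1 thr2.R1=2
thr1.R0=1 thr2.R0=2 thr2.R1=2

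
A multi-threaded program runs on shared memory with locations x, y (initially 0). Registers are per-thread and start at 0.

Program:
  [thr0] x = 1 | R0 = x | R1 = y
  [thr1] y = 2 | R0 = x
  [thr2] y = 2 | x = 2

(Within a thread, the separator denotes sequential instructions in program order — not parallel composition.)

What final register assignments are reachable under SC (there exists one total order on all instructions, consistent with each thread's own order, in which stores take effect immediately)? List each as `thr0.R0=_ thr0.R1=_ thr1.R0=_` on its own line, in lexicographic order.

outcome vector order: (thr0.R0,thr0.R1,thr1.R0)
|SC outcomes| = 8

thr0.R0=1 thr0.R1=0 thr1.R0=1
thr0.R0=1 thr0.R1=0 thr1.R0=2
thr0.R0=1 thr0.R1=2 thr1.R0=0
thr0.R0=1 thr0.R1=2 thr1.R0=1
thr0.R0=1 thr0.R1=2 thr1.R0=2
thr0.R0=2 thr0.R1=2 thr1.R0=0
thr0.R0=2 thr0.R1=2 thr1.R0=1
thr0.R0=2 thr0.R1=2 thr1.R0=2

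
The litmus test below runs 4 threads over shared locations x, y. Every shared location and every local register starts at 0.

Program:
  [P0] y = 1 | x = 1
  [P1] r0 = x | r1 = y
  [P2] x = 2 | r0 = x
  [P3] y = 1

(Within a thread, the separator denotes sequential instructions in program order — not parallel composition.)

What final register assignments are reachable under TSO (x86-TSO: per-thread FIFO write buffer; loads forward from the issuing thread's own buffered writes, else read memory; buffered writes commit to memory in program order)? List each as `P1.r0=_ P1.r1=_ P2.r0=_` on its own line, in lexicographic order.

P1.r0=0 P1.r1=0 P2.r0=1
P1.r0=0 P1.r1=0 P2.r0=2
P1.r0=0 P1.r1=1 P2.r0=1
P1.r0=0 P1.r1=1 P2.r0=2
P1.r0=1 P1.r1=1 P2.r0=1
P1.r0=1 P1.r1=1 P2.r0=2
P1.r0=2 P1.r1=0 P2.r0=1
P1.r0=2 P1.r1=0 P2.r0=2
P1.r0=2 P1.r1=1 P2.r0=1
P1.r0=2 P1.r1=1 P2.r0=2

outcome vector order: (P1.r0,P1.r1,P2.r0)
|TSO outcomes| = 10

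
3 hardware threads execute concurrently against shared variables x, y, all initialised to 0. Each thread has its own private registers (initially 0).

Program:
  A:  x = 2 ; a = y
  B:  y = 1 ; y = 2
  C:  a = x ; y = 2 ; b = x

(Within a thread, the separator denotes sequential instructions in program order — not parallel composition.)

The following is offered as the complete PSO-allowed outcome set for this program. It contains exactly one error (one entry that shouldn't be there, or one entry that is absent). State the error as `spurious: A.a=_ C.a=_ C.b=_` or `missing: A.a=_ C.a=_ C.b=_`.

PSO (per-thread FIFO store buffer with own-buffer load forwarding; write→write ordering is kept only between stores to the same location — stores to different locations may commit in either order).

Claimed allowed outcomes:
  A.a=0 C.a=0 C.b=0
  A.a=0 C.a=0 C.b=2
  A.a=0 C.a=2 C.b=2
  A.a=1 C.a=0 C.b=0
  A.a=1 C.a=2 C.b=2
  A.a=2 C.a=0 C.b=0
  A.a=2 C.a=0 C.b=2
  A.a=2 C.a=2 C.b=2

outcome vector order: (A.a,C.a,C.b)
PSO (9): 0/0/0 0/0/2 0/2/2 1/0/0 1/0/2 1/2/2 2/0/0 2/0/2 2/2/2
PSO∖claimed = {1/0/2}

missing: A.a=1 C.a=0 C.b=2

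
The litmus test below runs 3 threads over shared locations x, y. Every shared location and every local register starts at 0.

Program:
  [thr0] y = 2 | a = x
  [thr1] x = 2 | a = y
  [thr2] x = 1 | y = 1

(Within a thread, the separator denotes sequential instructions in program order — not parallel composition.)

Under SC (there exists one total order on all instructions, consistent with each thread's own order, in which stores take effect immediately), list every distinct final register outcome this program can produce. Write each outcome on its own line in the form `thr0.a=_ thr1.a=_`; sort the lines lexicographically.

thr0.a=0 thr1.a=1
thr0.a=0 thr1.a=2
thr0.a=1 thr1.a=0
thr0.a=1 thr1.a=1
thr0.a=1 thr1.a=2
thr0.a=2 thr1.a=0
thr0.a=2 thr1.a=1
thr0.a=2 thr1.a=2

outcome vector order: (thr0.a,thr1.a)
|SC outcomes| = 8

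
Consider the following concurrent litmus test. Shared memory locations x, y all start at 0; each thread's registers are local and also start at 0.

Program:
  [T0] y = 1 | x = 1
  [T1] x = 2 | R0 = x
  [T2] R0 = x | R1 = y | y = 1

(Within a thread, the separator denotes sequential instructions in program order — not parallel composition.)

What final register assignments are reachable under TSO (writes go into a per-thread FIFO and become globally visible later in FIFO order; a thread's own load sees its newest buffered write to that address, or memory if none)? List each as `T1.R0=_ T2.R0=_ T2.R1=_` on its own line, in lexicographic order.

T1.R0=1 T2.R0=0 T2.R1=0
T1.R0=1 T2.R0=0 T2.R1=1
T1.R0=1 T2.R0=1 T2.R1=1
T1.R0=1 T2.R0=2 T2.R1=0
T1.R0=1 T2.R0=2 T2.R1=1
T1.R0=2 T2.R0=0 T2.R1=0
T1.R0=2 T2.R0=0 T2.R1=1
T1.R0=2 T2.R0=1 T2.R1=1
T1.R0=2 T2.R0=2 T2.R1=0
T1.R0=2 T2.R0=2 T2.R1=1

outcome vector order: (T1.R0,T2.R0,T2.R1)
|TSO outcomes| = 10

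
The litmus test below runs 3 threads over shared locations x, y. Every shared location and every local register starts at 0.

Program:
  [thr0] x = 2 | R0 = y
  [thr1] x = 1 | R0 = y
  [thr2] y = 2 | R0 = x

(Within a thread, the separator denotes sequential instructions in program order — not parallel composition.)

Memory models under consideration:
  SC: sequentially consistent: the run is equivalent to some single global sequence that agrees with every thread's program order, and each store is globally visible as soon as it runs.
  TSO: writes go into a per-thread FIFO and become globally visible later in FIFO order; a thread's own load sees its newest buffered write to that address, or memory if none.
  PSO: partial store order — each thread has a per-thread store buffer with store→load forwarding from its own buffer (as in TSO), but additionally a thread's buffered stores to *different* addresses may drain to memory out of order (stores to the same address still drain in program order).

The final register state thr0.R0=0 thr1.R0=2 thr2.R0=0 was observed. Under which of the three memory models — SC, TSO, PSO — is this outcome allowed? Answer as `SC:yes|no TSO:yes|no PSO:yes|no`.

SC:no TSO:yes PSO:yes

outcome vector order: (thr0.R0,thr1.R0,thr2.R0)
under SC → 001; 002; 021; 022; 201; 202; 220; 221; 222
under TSO → 000; 001; 002; 020; 021; 022; 200; 201; 202; 220; 221; 222
under PSO → 000; 001; 002; 020; 021; 022; 200; 201; 202; 220; 221; 222
target 020 ∈ {TSO,PSO}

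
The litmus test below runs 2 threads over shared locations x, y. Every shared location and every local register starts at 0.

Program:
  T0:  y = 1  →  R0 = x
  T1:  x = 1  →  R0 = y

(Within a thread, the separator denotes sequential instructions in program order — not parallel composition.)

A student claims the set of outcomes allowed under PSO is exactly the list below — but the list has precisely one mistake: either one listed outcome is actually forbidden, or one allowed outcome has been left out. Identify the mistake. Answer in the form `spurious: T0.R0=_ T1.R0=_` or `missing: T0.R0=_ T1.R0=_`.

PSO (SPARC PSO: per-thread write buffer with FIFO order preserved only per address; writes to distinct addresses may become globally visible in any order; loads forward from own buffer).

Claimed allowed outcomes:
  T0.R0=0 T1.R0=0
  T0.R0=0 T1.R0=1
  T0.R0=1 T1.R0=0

outcome vector order: (T0.R0,T1.R0)
under PSO → 0/0, 0/1, 1/0, 1/1
PSO∖claimed = {1/1}

missing: T0.R0=1 T1.R0=1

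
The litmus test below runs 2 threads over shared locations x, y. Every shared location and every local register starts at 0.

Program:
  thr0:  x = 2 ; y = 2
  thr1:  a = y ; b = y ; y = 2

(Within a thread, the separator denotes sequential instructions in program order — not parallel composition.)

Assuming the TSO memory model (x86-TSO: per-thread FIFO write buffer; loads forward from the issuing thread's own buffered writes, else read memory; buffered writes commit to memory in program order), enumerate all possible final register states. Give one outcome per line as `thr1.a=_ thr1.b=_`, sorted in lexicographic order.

thr1.a=0 thr1.b=0
thr1.a=0 thr1.b=2
thr1.a=2 thr1.b=2

outcome vector order: (thr1.a,thr1.b)
|TSO outcomes| = 3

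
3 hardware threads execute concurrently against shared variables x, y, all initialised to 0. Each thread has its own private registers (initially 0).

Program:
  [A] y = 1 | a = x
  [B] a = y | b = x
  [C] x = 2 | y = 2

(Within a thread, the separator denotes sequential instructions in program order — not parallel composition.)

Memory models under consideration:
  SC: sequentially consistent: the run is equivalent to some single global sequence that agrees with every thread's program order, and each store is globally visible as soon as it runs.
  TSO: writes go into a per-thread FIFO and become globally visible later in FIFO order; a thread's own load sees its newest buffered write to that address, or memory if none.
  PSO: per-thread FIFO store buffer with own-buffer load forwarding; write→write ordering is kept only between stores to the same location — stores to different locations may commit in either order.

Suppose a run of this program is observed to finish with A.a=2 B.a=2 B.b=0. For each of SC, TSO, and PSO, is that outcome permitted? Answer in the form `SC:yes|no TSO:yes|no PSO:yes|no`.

SC:no TSO:no PSO:yes

outcome vector order: (A.a,B.a,B.b)
SC: 10 outcomes — {0/0/0, 0/0/2, 0/1/0, 0/1/2, 0/2/2, 2/0/0, 2/0/2, 2/1/0, 2/1/2, 2/2/2}
TSO: 10 outcomes — {0/0/0, 0/0/2, 0/1/0, 0/1/2, 0/2/2, 2/0/0, 2/0/2, 2/1/0, 2/1/2, 2/2/2}
PSO: 12 outcomes — {0/0/0, 0/0/2, 0/1/0, 0/1/2, 0/2/0, 0/2/2, 2/0/0, 2/0/2, 2/1/0, 2/1/2, 2/2/0, 2/2/2}
target 2/2/0 ∈ {PSO}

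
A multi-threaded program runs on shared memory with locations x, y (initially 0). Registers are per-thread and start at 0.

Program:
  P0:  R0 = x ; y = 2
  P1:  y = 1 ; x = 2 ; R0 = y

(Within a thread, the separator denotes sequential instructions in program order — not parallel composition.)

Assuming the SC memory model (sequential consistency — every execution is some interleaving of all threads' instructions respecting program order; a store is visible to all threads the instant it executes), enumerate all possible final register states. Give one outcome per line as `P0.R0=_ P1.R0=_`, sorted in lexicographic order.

outcome vector order: (P0.R0,P1.R0)
|SC outcomes| = 4

P0.R0=0 P1.R0=1
P0.R0=0 P1.R0=2
P0.R0=2 P1.R0=1
P0.R0=2 P1.R0=2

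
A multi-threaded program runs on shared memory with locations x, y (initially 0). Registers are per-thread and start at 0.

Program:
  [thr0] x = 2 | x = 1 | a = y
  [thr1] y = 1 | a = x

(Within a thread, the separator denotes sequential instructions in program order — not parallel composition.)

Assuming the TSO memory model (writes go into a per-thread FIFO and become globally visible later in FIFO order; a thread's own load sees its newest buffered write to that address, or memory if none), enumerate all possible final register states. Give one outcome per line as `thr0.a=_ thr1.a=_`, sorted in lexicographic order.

thr0.a=0 thr1.a=0
thr0.a=0 thr1.a=1
thr0.a=0 thr1.a=2
thr0.a=1 thr1.a=0
thr0.a=1 thr1.a=1
thr0.a=1 thr1.a=2

outcome vector order: (thr0.a,thr1.a)
|TSO outcomes| = 6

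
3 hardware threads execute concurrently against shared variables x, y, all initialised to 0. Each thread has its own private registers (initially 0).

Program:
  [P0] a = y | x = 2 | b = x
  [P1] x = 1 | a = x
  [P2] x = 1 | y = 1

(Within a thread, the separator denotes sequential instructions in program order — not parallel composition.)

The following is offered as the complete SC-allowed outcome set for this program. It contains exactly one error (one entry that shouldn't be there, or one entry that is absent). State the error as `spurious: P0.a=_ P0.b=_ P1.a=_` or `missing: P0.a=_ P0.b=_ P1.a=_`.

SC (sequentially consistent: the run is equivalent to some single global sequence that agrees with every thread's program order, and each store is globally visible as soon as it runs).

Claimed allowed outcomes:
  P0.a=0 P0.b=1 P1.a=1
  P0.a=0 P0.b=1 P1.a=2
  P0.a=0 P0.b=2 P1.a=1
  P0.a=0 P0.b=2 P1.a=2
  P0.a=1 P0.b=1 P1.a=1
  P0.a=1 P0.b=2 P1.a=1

outcome vector order: (P0.a,P0.b,P1.a)
SC: 7 outcomes — {(0,1,1), (0,1,2), (0,2,1), (0,2,2), (1,1,1), (1,2,1), (1,2,2)}
SC∖claimed = {(1,2,2)}

missing: P0.a=1 P0.b=2 P1.a=2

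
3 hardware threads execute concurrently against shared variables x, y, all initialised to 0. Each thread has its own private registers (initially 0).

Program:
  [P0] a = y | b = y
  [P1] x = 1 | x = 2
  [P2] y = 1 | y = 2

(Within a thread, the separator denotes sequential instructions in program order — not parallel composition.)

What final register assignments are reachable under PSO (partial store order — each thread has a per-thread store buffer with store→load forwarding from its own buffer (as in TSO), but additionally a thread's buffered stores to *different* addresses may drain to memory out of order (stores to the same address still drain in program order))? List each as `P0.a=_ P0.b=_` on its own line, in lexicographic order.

outcome vector order: (P0.a,P0.b)
|PSO outcomes| = 6

P0.a=0 P0.b=0
P0.a=0 P0.b=1
P0.a=0 P0.b=2
P0.a=1 P0.b=1
P0.a=1 P0.b=2
P0.a=2 P0.b=2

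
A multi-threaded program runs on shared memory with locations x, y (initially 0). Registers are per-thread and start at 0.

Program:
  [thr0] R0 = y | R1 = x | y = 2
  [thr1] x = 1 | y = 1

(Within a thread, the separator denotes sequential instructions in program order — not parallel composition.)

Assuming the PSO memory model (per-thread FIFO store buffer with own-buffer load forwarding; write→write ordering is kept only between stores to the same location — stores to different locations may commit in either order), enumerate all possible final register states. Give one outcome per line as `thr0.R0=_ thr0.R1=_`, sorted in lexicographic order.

thr0.R0=0 thr0.R1=0
thr0.R0=0 thr0.R1=1
thr0.R0=1 thr0.R1=0
thr0.R0=1 thr0.R1=1

outcome vector order: (thr0.R0,thr0.R1)
|PSO outcomes| = 4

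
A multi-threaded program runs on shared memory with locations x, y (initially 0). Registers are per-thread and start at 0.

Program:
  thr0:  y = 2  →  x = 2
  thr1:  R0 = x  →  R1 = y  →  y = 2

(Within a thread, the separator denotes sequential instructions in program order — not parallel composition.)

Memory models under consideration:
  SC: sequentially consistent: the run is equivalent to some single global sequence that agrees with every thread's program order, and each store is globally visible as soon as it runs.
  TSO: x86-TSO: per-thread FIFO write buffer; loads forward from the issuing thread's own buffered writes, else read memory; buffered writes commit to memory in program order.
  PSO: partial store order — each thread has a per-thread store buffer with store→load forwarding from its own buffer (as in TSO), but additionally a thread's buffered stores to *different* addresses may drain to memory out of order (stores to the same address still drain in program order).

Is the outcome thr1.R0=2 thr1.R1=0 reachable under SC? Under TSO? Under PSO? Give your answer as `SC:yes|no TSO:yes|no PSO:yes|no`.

SC:no TSO:no PSO:yes

outcome vector order: (thr1.R0,thr1.R1)
SC: 3 outcomes — {<0 0>, <0 2>, <2 2>}
TSO: 3 outcomes — {<0 0>, <0 2>, <2 2>}
PSO: 4 outcomes — {<0 0>, <0 2>, <2 0>, <2 2>}
target <2 0> ∈ {PSO}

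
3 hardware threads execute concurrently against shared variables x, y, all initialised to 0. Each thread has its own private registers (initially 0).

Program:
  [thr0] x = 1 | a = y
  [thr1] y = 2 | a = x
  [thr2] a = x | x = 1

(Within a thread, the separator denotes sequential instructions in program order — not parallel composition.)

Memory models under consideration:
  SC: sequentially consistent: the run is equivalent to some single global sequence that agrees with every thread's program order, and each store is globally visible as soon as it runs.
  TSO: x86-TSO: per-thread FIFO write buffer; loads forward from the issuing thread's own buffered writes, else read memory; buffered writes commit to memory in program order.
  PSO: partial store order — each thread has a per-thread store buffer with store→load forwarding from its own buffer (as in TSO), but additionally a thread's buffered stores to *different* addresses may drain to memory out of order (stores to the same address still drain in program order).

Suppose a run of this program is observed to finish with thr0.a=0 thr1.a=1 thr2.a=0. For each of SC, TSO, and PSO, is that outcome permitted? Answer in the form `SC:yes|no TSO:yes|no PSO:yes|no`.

SC:yes TSO:yes PSO:yes

outcome vector order: (thr0.a,thr1.a,thr2.a)
[SC] allowed = {010; 011; 200; 201; 210; 211}
[TSO] allowed = {000; 001; 010; 011; 200; 201; 210; 211}
[PSO] allowed = {000; 001; 010; 011; 200; 201; 210; 211}
target 010 ∈ {SC,TSO,PSO}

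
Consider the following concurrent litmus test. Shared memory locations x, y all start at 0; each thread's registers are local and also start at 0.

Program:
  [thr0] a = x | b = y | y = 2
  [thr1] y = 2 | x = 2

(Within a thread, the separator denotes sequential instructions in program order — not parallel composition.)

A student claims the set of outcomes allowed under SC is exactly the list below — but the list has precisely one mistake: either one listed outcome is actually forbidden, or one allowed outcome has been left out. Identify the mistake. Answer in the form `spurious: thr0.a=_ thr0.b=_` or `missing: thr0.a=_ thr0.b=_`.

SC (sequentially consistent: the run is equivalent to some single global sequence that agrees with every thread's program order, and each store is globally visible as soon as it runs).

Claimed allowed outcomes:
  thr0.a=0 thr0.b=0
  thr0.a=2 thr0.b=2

outcome vector order: (thr0.a,thr0.b)
SC (3): (0,0); (0,2); (2,2)
SC∖claimed = {(0,2)}

missing: thr0.a=0 thr0.b=2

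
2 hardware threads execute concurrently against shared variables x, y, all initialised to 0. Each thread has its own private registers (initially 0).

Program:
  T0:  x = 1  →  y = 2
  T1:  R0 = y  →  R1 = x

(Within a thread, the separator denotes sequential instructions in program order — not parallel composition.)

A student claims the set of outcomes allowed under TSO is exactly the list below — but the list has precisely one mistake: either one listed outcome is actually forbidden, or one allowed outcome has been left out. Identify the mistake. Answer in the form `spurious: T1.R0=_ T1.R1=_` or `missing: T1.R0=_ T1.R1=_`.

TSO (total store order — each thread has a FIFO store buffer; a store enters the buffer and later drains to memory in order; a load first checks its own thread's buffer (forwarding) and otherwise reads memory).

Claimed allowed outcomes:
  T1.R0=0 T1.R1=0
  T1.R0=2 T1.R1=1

outcome vector order: (T1.R0,T1.R1)
under TSO → (0,0), (0,1), (2,1)
TSO∖claimed = {(0,1)}

missing: T1.R0=0 T1.R1=1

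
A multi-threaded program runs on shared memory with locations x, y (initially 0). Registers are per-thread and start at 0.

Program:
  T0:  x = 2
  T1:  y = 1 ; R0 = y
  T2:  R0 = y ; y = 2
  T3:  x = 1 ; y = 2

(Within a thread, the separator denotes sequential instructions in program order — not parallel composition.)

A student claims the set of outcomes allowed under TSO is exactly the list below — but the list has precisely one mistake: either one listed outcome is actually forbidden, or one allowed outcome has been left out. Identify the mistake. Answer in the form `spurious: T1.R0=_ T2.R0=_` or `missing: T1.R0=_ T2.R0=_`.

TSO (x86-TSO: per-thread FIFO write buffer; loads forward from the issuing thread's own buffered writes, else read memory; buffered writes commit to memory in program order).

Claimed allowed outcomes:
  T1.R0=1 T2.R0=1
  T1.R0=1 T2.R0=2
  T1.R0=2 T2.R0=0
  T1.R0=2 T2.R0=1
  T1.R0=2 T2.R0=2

missing: T1.R0=1 T2.R0=0

outcome vector order: (T1.R0,T2.R0)
[TSO] allowed = {1/0 1/1 1/2 2/0 2/1 2/2}
TSO∖claimed = {1/0}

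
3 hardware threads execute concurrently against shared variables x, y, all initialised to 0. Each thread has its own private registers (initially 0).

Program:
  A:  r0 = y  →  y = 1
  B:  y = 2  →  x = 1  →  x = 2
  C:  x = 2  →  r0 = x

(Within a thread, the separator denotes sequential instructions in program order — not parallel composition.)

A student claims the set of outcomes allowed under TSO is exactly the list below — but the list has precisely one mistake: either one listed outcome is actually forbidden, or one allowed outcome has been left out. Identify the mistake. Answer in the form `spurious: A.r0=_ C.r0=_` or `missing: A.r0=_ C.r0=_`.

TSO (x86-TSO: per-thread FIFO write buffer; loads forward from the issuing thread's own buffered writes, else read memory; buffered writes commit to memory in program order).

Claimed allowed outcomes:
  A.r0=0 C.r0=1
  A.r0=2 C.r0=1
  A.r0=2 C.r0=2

missing: A.r0=0 C.r0=2

outcome vector order: (A.r0,C.r0)
under TSO → (0,1), (0,2), (2,1), (2,2)
TSO∖claimed = {(0,2)}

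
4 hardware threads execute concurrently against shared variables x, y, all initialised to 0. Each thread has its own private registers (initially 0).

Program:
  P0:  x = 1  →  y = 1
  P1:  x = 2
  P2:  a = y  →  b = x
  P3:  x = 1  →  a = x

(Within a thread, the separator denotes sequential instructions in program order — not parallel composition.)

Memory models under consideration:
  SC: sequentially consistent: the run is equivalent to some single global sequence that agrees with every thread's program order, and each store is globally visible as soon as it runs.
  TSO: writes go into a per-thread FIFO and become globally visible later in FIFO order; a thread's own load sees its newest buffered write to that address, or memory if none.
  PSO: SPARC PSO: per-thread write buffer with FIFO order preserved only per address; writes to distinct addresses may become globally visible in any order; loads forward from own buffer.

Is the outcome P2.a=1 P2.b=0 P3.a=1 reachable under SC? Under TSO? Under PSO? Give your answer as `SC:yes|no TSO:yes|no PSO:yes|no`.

SC:no TSO:no PSO:yes

outcome vector order: (P2.a,P2.b,P3.a)
under SC → 0/0/1; 0/0/2; 0/1/1; 0/1/2; 0/2/1; 0/2/2; 1/1/1; 1/1/2; 1/2/1; 1/2/2
under TSO → 0/0/1; 0/0/2; 0/1/1; 0/1/2; 0/2/1; 0/2/2; 1/1/1; 1/1/2; 1/2/1; 1/2/2
under PSO → 0/0/1; 0/0/2; 0/1/1; 0/1/2; 0/2/1; 0/2/2; 1/0/1; 1/0/2; 1/1/1; 1/1/2; 1/2/1; 1/2/2
target 1/0/1 ∈ {PSO}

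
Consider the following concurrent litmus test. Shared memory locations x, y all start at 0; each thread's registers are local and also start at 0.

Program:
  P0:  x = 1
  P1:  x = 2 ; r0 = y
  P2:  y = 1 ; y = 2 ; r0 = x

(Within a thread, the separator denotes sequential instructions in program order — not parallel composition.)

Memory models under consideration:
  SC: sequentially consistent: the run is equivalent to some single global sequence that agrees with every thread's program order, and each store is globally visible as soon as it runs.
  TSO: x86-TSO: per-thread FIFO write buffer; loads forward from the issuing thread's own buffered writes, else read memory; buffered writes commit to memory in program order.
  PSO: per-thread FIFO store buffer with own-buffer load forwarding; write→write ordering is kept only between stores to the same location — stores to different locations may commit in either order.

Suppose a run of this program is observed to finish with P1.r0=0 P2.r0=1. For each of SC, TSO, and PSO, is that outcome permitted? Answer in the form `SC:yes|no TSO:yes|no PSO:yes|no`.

SC:yes TSO:yes PSO:yes

outcome vector order: (P1.r0,P2.r0)
under SC → 0/1; 0/2; 1/1; 1/2; 2/0; 2/1; 2/2
under TSO → 0/0; 0/1; 0/2; 1/0; 1/1; 1/2; 2/0; 2/1; 2/2
under PSO → 0/0; 0/1; 0/2; 1/0; 1/1; 1/2; 2/0; 2/1; 2/2
target 0/1 ∈ {SC,TSO,PSO}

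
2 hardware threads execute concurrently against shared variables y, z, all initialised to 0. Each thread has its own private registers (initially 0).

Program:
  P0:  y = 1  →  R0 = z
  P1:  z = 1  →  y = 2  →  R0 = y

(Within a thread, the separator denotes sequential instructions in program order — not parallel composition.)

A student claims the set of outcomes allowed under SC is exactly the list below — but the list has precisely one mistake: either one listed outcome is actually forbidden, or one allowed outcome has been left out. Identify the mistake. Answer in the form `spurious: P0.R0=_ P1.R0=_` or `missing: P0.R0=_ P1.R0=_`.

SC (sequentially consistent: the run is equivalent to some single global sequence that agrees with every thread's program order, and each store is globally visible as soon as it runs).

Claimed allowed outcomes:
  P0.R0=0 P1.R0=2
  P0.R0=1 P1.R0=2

outcome vector order: (P0.R0,P1.R0)
under SC → 0/2; 1/1; 1/2
SC∖claimed = {1/1}

missing: P0.R0=1 P1.R0=1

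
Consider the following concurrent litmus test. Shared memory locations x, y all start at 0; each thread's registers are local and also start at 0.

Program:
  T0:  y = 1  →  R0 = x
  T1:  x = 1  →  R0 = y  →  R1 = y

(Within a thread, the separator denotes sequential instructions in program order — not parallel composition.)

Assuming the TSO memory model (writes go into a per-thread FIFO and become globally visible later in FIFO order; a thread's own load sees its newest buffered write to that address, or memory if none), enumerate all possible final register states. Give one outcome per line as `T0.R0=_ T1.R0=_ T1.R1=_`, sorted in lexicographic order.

T0.R0=0 T1.R0=0 T1.R1=0
T0.R0=0 T1.R0=0 T1.R1=1
T0.R0=0 T1.R0=1 T1.R1=1
T0.R0=1 T1.R0=0 T1.R1=0
T0.R0=1 T1.R0=0 T1.R1=1
T0.R0=1 T1.R0=1 T1.R1=1

outcome vector order: (T0.R0,T1.R0,T1.R1)
|TSO outcomes| = 6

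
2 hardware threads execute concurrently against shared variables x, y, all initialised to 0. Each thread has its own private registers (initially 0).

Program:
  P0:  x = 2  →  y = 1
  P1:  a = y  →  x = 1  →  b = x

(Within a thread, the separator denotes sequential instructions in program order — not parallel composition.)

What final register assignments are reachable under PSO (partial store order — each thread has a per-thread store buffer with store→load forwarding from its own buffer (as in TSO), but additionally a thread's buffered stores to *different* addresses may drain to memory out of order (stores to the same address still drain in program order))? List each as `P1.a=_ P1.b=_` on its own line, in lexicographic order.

outcome vector order: (P1.a,P1.b)
|PSO outcomes| = 4

P1.a=0 P1.b=1
P1.a=0 P1.b=2
P1.a=1 P1.b=1
P1.a=1 P1.b=2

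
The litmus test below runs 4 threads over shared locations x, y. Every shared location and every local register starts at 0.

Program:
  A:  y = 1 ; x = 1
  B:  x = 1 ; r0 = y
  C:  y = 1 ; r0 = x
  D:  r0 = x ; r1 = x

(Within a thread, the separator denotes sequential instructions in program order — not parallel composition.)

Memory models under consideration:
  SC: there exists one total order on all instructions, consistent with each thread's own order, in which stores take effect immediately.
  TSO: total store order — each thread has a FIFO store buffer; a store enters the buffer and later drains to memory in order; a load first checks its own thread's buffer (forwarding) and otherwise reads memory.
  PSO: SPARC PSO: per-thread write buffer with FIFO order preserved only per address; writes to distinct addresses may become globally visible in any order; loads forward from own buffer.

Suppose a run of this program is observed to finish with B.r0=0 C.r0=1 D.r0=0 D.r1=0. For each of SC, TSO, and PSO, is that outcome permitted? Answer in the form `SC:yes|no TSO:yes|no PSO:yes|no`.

SC:yes TSO:yes PSO:yes

outcome vector order: (B.r0,C.r0,D.r0,D.r1)
under SC → <0 1 0 0> <0 1 0 1> <0 1 1 1> <1 0 0 0> <1 0 0 1> <1 0 1 1> <1 1 0 0> <1 1 0 1> <1 1 1 1>
under TSO → <0 0 0 0> <0 0 0 1> <0 0 1 1> <0 1 0 0> <0 1 0 1> <0 1 1 1> <1 0 0 0> <1 0 0 1> <1 0 1 1> <1 1 0 0> <1 1 0 1> <1 1 1 1>
under PSO → <0 0 0 0> <0 0 0 1> <0 0 1 1> <0 1 0 0> <0 1 0 1> <0 1 1 1> <1 0 0 0> <1 0 0 1> <1 0 1 1> <1 1 0 0> <1 1 0 1> <1 1 1 1>
target <0 1 0 0> ∈ {SC,TSO,PSO}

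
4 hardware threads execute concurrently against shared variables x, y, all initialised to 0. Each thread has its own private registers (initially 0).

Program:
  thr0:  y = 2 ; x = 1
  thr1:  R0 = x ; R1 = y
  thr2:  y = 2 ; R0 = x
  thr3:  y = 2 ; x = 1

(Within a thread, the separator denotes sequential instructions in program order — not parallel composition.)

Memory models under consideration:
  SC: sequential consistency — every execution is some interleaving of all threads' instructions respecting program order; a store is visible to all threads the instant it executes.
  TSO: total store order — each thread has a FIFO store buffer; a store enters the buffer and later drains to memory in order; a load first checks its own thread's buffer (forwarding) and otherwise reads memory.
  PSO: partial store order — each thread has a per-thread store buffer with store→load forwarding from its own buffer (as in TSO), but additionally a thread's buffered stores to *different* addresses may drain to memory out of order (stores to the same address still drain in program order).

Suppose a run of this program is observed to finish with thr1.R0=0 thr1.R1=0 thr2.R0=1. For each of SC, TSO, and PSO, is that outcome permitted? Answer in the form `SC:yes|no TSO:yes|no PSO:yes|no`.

SC:yes TSO:yes PSO:yes

outcome vector order: (thr1.R0,thr1.R1,thr2.R0)
SC: 6 outcomes — {000 001 020 021 120 121}
TSO: 6 outcomes — {000 001 020 021 120 121}
PSO: 8 outcomes — {000 001 020 021 100 101 120 121}
target 001 ∈ {SC,TSO,PSO}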